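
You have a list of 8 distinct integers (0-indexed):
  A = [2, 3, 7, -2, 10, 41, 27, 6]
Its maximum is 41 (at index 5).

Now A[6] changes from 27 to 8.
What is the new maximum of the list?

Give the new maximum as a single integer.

Old max = 41 (at index 5)
Change: A[6] 27 -> 8
Changed element was NOT the old max.
  New max = max(old_max, new_val) = max(41, 8) = 41

Answer: 41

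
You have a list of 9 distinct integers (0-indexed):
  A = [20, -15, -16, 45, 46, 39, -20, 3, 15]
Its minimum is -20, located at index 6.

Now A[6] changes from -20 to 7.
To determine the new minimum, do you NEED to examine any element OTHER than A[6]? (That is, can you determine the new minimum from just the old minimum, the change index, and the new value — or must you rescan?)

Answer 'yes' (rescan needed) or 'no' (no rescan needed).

Answer: yes

Derivation:
Old min = -20 at index 6
Change at index 6: -20 -> 7
Index 6 WAS the min and new value 7 > old min -20. Must rescan other elements to find the new min.
Needs rescan: yes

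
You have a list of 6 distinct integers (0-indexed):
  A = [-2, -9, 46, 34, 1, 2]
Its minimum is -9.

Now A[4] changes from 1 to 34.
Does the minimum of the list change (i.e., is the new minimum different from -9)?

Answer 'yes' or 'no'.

Old min = -9
Change: A[4] 1 -> 34
Changed element was NOT the min; min changes only if 34 < -9.
New min = -9; changed? no

Answer: no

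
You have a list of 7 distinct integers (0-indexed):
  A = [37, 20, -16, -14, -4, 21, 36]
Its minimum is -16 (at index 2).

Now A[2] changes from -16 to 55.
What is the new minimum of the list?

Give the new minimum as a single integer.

Answer: -14

Derivation:
Old min = -16 (at index 2)
Change: A[2] -16 -> 55
Changed element WAS the min. Need to check: is 55 still <= all others?
  Min of remaining elements: -14
  New min = min(55, -14) = -14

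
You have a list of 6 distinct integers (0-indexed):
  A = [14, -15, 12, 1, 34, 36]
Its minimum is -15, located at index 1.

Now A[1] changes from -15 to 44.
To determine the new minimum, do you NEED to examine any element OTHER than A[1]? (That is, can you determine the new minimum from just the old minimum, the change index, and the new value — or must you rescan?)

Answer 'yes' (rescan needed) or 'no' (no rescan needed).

Old min = -15 at index 1
Change at index 1: -15 -> 44
Index 1 WAS the min and new value 44 > old min -15. Must rescan other elements to find the new min.
Needs rescan: yes

Answer: yes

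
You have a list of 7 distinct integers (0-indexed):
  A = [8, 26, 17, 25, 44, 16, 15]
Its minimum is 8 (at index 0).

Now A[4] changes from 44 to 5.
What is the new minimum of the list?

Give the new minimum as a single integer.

Answer: 5

Derivation:
Old min = 8 (at index 0)
Change: A[4] 44 -> 5
Changed element was NOT the old min.
  New min = min(old_min, new_val) = min(8, 5) = 5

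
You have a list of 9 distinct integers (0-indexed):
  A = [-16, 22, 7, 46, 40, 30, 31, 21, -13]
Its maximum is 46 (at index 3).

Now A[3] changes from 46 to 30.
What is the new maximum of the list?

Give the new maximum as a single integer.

Old max = 46 (at index 3)
Change: A[3] 46 -> 30
Changed element WAS the max -> may need rescan.
  Max of remaining elements: 40
  New max = max(30, 40) = 40

Answer: 40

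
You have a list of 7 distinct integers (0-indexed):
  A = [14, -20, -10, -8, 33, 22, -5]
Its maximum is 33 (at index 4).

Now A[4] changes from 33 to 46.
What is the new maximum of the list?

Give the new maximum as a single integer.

Answer: 46

Derivation:
Old max = 33 (at index 4)
Change: A[4] 33 -> 46
Changed element WAS the max -> may need rescan.
  Max of remaining elements: 22
  New max = max(46, 22) = 46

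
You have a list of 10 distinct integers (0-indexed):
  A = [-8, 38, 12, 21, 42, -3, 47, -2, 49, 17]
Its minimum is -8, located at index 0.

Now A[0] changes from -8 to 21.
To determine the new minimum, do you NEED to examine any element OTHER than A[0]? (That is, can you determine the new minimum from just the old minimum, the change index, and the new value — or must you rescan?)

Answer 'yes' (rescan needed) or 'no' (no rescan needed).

Old min = -8 at index 0
Change at index 0: -8 -> 21
Index 0 WAS the min and new value 21 > old min -8. Must rescan other elements to find the new min.
Needs rescan: yes

Answer: yes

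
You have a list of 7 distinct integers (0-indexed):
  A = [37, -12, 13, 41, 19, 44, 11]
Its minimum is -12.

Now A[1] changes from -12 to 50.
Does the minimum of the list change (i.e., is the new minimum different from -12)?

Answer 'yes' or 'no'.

Old min = -12
Change: A[1] -12 -> 50
Changed element was the min; new min must be rechecked.
New min = 11; changed? yes

Answer: yes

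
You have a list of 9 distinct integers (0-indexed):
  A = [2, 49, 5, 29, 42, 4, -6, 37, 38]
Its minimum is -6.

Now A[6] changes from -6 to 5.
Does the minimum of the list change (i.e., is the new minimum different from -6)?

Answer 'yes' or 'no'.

Old min = -6
Change: A[6] -6 -> 5
Changed element was the min; new min must be rechecked.
New min = 2; changed? yes

Answer: yes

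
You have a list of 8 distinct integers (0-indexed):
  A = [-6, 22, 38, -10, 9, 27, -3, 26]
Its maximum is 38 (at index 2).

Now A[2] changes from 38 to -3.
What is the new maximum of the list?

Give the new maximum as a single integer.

Answer: 27

Derivation:
Old max = 38 (at index 2)
Change: A[2] 38 -> -3
Changed element WAS the max -> may need rescan.
  Max of remaining elements: 27
  New max = max(-3, 27) = 27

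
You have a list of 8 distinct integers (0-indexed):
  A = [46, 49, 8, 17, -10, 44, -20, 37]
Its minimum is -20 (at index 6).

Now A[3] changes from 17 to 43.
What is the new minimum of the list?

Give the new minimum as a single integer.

Old min = -20 (at index 6)
Change: A[3] 17 -> 43
Changed element was NOT the old min.
  New min = min(old_min, new_val) = min(-20, 43) = -20

Answer: -20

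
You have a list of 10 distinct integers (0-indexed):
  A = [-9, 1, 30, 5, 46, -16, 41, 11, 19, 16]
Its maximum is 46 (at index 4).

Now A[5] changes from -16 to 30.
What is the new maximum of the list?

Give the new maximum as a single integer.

Old max = 46 (at index 4)
Change: A[5] -16 -> 30
Changed element was NOT the old max.
  New max = max(old_max, new_val) = max(46, 30) = 46

Answer: 46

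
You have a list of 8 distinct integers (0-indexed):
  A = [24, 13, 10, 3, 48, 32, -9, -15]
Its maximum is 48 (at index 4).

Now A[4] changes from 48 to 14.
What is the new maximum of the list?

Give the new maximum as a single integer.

Answer: 32

Derivation:
Old max = 48 (at index 4)
Change: A[4] 48 -> 14
Changed element WAS the max -> may need rescan.
  Max of remaining elements: 32
  New max = max(14, 32) = 32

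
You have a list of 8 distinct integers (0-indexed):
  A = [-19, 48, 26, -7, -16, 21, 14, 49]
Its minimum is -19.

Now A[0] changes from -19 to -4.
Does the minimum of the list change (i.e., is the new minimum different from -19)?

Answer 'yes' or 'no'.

Old min = -19
Change: A[0] -19 -> -4
Changed element was the min; new min must be rechecked.
New min = -16; changed? yes

Answer: yes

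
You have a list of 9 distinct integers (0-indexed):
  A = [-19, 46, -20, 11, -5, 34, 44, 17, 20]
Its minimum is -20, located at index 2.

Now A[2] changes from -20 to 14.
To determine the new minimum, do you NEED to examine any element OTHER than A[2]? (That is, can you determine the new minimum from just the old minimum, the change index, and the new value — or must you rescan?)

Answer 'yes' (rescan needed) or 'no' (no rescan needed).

Old min = -20 at index 2
Change at index 2: -20 -> 14
Index 2 WAS the min and new value 14 > old min -20. Must rescan other elements to find the new min.
Needs rescan: yes

Answer: yes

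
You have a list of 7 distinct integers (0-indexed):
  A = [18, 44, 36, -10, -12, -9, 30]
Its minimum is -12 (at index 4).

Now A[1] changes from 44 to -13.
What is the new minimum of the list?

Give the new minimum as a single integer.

Old min = -12 (at index 4)
Change: A[1] 44 -> -13
Changed element was NOT the old min.
  New min = min(old_min, new_val) = min(-12, -13) = -13

Answer: -13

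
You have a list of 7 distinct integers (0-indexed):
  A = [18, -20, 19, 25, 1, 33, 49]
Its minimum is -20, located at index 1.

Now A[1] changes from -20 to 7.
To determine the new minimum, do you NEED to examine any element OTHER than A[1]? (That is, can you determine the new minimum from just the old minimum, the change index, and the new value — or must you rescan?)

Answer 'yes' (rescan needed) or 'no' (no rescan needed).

Answer: yes

Derivation:
Old min = -20 at index 1
Change at index 1: -20 -> 7
Index 1 WAS the min and new value 7 > old min -20. Must rescan other elements to find the new min.
Needs rescan: yes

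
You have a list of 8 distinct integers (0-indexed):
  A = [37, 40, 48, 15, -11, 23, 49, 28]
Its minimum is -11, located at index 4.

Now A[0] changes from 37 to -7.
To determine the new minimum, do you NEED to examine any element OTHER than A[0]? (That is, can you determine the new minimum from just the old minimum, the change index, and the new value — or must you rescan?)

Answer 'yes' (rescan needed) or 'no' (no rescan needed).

Old min = -11 at index 4
Change at index 0: 37 -> -7
Index 0 was NOT the min. New min = min(-11, -7). No rescan of other elements needed.
Needs rescan: no

Answer: no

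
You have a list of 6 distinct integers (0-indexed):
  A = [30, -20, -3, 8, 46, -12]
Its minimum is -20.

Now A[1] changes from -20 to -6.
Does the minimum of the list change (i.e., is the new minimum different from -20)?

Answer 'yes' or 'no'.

Answer: yes

Derivation:
Old min = -20
Change: A[1] -20 -> -6
Changed element was the min; new min must be rechecked.
New min = -12; changed? yes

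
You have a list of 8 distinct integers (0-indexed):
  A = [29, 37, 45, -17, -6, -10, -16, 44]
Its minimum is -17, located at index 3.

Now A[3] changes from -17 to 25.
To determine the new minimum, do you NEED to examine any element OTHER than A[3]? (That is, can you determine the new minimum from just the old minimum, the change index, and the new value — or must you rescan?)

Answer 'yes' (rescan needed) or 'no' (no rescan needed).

Old min = -17 at index 3
Change at index 3: -17 -> 25
Index 3 WAS the min and new value 25 > old min -17. Must rescan other elements to find the new min.
Needs rescan: yes

Answer: yes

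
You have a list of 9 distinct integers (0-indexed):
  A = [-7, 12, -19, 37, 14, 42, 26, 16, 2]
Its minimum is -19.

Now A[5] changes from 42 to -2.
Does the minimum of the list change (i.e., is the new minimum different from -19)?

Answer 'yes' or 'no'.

Answer: no

Derivation:
Old min = -19
Change: A[5] 42 -> -2
Changed element was NOT the min; min changes only if -2 < -19.
New min = -19; changed? no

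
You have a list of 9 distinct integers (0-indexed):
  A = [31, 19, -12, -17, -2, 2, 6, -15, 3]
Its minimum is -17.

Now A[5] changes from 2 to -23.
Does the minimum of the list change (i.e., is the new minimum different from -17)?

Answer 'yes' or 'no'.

Old min = -17
Change: A[5] 2 -> -23
Changed element was NOT the min; min changes only if -23 < -17.
New min = -23; changed? yes

Answer: yes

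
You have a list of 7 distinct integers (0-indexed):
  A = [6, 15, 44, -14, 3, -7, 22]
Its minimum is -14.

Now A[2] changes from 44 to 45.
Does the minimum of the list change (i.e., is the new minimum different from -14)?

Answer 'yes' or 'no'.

Answer: no

Derivation:
Old min = -14
Change: A[2] 44 -> 45
Changed element was NOT the min; min changes only if 45 < -14.
New min = -14; changed? no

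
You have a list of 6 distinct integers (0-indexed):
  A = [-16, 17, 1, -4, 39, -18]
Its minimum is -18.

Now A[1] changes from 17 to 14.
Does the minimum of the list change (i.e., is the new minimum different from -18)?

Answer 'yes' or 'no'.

Old min = -18
Change: A[1] 17 -> 14
Changed element was NOT the min; min changes only if 14 < -18.
New min = -18; changed? no

Answer: no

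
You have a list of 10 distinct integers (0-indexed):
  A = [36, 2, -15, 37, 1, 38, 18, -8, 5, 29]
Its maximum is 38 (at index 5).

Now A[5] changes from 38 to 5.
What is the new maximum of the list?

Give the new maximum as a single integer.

Answer: 37

Derivation:
Old max = 38 (at index 5)
Change: A[5] 38 -> 5
Changed element WAS the max -> may need rescan.
  Max of remaining elements: 37
  New max = max(5, 37) = 37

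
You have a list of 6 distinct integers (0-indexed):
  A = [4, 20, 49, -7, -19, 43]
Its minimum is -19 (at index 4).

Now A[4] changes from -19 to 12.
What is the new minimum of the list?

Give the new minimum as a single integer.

Answer: -7

Derivation:
Old min = -19 (at index 4)
Change: A[4] -19 -> 12
Changed element WAS the min. Need to check: is 12 still <= all others?
  Min of remaining elements: -7
  New min = min(12, -7) = -7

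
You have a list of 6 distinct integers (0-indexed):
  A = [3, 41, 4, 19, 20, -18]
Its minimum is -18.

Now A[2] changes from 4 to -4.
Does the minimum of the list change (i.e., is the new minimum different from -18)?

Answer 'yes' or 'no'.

Answer: no

Derivation:
Old min = -18
Change: A[2] 4 -> -4
Changed element was NOT the min; min changes only if -4 < -18.
New min = -18; changed? no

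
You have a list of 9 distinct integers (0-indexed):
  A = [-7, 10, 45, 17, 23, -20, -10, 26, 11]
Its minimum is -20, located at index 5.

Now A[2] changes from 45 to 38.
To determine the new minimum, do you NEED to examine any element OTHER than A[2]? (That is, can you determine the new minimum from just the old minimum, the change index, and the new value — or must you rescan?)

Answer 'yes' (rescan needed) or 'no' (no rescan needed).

Answer: no

Derivation:
Old min = -20 at index 5
Change at index 2: 45 -> 38
Index 2 was NOT the min. New min = min(-20, 38). No rescan of other elements needed.
Needs rescan: no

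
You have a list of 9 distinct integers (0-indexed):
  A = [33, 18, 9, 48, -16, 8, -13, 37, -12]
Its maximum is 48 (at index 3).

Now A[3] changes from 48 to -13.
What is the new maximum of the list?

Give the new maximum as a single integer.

Old max = 48 (at index 3)
Change: A[3] 48 -> -13
Changed element WAS the max -> may need rescan.
  Max of remaining elements: 37
  New max = max(-13, 37) = 37

Answer: 37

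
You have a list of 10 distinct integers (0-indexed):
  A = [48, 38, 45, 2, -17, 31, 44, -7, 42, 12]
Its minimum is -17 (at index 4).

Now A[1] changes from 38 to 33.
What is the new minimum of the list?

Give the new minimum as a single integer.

Old min = -17 (at index 4)
Change: A[1] 38 -> 33
Changed element was NOT the old min.
  New min = min(old_min, new_val) = min(-17, 33) = -17

Answer: -17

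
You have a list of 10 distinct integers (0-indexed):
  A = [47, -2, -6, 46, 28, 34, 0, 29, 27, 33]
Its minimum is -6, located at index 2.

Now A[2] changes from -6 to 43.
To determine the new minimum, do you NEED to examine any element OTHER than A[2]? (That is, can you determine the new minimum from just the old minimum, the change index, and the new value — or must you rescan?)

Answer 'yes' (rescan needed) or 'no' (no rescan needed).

Answer: yes

Derivation:
Old min = -6 at index 2
Change at index 2: -6 -> 43
Index 2 WAS the min and new value 43 > old min -6. Must rescan other elements to find the new min.
Needs rescan: yes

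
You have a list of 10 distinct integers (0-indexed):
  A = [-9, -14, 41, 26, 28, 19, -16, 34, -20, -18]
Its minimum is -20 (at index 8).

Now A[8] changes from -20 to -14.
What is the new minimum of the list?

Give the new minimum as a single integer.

Old min = -20 (at index 8)
Change: A[8] -20 -> -14
Changed element WAS the min. Need to check: is -14 still <= all others?
  Min of remaining elements: -18
  New min = min(-14, -18) = -18

Answer: -18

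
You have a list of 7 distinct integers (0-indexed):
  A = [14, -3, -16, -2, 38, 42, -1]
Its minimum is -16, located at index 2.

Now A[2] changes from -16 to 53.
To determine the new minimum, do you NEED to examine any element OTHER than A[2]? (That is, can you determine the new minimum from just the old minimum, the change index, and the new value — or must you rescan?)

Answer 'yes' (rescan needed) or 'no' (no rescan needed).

Old min = -16 at index 2
Change at index 2: -16 -> 53
Index 2 WAS the min and new value 53 > old min -16. Must rescan other elements to find the new min.
Needs rescan: yes

Answer: yes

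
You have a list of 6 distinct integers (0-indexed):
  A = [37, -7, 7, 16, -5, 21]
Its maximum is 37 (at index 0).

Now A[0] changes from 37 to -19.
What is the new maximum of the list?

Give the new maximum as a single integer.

Old max = 37 (at index 0)
Change: A[0] 37 -> -19
Changed element WAS the max -> may need rescan.
  Max of remaining elements: 21
  New max = max(-19, 21) = 21

Answer: 21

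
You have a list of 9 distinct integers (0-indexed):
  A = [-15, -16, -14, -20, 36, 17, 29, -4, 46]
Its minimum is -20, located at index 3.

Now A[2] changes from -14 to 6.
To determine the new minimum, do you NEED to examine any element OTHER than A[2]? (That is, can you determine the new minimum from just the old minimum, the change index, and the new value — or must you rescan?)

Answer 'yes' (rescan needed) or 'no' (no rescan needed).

Old min = -20 at index 3
Change at index 2: -14 -> 6
Index 2 was NOT the min. New min = min(-20, 6). No rescan of other elements needed.
Needs rescan: no

Answer: no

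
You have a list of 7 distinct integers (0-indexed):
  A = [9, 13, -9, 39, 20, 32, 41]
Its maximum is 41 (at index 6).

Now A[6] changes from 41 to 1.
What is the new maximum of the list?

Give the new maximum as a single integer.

Old max = 41 (at index 6)
Change: A[6] 41 -> 1
Changed element WAS the max -> may need rescan.
  Max of remaining elements: 39
  New max = max(1, 39) = 39

Answer: 39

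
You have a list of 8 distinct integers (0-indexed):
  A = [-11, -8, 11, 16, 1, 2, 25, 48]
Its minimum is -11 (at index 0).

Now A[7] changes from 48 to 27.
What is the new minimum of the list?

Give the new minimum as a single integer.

Answer: -11

Derivation:
Old min = -11 (at index 0)
Change: A[7] 48 -> 27
Changed element was NOT the old min.
  New min = min(old_min, new_val) = min(-11, 27) = -11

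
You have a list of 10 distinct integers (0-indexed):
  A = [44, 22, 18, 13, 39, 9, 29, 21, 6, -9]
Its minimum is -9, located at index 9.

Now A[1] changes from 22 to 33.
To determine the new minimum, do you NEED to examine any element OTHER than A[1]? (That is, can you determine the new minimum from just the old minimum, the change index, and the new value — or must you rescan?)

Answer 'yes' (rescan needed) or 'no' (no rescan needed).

Answer: no

Derivation:
Old min = -9 at index 9
Change at index 1: 22 -> 33
Index 1 was NOT the min. New min = min(-9, 33). No rescan of other elements needed.
Needs rescan: no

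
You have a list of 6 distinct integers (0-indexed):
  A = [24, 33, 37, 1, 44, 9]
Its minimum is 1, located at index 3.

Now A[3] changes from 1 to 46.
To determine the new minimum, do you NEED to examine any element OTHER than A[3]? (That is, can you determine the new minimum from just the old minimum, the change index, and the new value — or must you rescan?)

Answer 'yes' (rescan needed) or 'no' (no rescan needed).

Old min = 1 at index 3
Change at index 3: 1 -> 46
Index 3 WAS the min and new value 46 > old min 1. Must rescan other elements to find the new min.
Needs rescan: yes

Answer: yes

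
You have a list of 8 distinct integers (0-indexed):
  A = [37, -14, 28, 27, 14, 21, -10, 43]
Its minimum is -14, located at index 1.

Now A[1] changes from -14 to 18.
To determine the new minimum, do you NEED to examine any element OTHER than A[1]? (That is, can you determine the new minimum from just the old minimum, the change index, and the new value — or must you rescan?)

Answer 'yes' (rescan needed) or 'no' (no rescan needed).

Answer: yes

Derivation:
Old min = -14 at index 1
Change at index 1: -14 -> 18
Index 1 WAS the min and new value 18 > old min -14. Must rescan other elements to find the new min.
Needs rescan: yes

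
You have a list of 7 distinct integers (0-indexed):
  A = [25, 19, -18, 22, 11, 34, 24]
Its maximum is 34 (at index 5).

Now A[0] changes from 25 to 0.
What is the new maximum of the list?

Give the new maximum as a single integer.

Old max = 34 (at index 5)
Change: A[0] 25 -> 0
Changed element was NOT the old max.
  New max = max(old_max, new_val) = max(34, 0) = 34

Answer: 34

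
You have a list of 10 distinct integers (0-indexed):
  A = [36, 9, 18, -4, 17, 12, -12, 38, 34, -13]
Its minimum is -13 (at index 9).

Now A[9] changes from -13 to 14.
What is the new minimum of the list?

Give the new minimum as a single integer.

Answer: -12

Derivation:
Old min = -13 (at index 9)
Change: A[9] -13 -> 14
Changed element WAS the min. Need to check: is 14 still <= all others?
  Min of remaining elements: -12
  New min = min(14, -12) = -12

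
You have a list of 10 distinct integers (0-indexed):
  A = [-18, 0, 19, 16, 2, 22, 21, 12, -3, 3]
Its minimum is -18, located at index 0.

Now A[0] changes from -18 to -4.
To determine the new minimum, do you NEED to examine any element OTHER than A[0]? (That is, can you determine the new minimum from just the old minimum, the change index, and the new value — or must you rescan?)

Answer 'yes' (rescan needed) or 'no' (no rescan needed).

Answer: yes

Derivation:
Old min = -18 at index 0
Change at index 0: -18 -> -4
Index 0 WAS the min and new value -4 > old min -18. Must rescan other elements to find the new min.
Needs rescan: yes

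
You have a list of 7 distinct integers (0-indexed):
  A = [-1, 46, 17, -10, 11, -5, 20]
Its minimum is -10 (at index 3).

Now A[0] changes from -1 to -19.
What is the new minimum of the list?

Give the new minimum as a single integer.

Answer: -19

Derivation:
Old min = -10 (at index 3)
Change: A[0] -1 -> -19
Changed element was NOT the old min.
  New min = min(old_min, new_val) = min(-10, -19) = -19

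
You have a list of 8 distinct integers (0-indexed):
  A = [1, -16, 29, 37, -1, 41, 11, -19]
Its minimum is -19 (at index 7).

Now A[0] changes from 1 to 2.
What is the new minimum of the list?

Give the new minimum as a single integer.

Old min = -19 (at index 7)
Change: A[0] 1 -> 2
Changed element was NOT the old min.
  New min = min(old_min, new_val) = min(-19, 2) = -19

Answer: -19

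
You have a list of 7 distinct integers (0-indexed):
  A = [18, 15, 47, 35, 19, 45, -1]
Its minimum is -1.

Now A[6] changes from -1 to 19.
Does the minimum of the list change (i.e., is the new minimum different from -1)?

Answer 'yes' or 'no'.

Answer: yes

Derivation:
Old min = -1
Change: A[6] -1 -> 19
Changed element was the min; new min must be rechecked.
New min = 15; changed? yes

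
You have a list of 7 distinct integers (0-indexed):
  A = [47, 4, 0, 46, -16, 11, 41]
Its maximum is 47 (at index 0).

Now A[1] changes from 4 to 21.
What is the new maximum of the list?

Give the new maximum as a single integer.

Old max = 47 (at index 0)
Change: A[1] 4 -> 21
Changed element was NOT the old max.
  New max = max(old_max, new_val) = max(47, 21) = 47

Answer: 47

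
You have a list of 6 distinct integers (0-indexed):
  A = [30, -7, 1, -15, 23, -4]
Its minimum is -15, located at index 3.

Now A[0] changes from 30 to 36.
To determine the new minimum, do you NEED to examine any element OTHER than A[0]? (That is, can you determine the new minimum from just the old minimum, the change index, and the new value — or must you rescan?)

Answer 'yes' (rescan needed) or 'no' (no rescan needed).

Answer: no

Derivation:
Old min = -15 at index 3
Change at index 0: 30 -> 36
Index 0 was NOT the min. New min = min(-15, 36). No rescan of other elements needed.
Needs rescan: no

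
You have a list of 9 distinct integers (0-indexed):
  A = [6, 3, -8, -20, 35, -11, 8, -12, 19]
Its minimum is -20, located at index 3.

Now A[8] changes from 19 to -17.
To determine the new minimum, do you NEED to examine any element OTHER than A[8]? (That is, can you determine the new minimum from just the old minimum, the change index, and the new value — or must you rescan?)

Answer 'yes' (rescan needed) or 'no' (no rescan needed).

Old min = -20 at index 3
Change at index 8: 19 -> -17
Index 8 was NOT the min. New min = min(-20, -17). No rescan of other elements needed.
Needs rescan: no

Answer: no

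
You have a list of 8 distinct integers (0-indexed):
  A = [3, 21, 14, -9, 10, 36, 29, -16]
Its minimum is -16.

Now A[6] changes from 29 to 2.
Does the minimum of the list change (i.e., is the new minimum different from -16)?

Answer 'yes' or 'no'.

Old min = -16
Change: A[6] 29 -> 2
Changed element was NOT the min; min changes only if 2 < -16.
New min = -16; changed? no

Answer: no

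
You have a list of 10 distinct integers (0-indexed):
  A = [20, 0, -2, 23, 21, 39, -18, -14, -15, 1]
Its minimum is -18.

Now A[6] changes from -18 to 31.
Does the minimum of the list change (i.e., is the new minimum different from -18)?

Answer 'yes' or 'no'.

Answer: yes

Derivation:
Old min = -18
Change: A[6] -18 -> 31
Changed element was the min; new min must be rechecked.
New min = -15; changed? yes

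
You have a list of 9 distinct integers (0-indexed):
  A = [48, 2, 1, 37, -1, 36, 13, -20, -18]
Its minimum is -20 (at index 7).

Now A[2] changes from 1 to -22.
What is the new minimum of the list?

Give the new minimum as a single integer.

Answer: -22

Derivation:
Old min = -20 (at index 7)
Change: A[2] 1 -> -22
Changed element was NOT the old min.
  New min = min(old_min, new_val) = min(-20, -22) = -22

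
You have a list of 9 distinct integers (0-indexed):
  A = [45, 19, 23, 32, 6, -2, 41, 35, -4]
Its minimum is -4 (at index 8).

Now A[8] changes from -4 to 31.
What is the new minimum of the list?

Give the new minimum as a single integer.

Answer: -2

Derivation:
Old min = -4 (at index 8)
Change: A[8] -4 -> 31
Changed element WAS the min. Need to check: is 31 still <= all others?
  Min of remaining elements: -2
  New min = min(31, -2) = -2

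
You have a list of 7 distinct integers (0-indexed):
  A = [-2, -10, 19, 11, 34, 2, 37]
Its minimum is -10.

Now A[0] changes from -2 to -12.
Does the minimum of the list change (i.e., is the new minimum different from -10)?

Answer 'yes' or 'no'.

Answer: yes

Derivation:
Old min = -10
Change: A[0] -2 -> -12
Changed element was NOT the min; min changes only if -12 < -10.
New min = -12; changed? yes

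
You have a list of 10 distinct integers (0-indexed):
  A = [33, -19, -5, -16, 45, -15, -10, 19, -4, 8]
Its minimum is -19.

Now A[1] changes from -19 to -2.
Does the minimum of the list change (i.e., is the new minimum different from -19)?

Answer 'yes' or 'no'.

Answer: yes

Derivation:
Old min = -19
Change: A[1] -19 -> -2
Changed element was the min; new min must be rechecked.
New min = -16; changed? yes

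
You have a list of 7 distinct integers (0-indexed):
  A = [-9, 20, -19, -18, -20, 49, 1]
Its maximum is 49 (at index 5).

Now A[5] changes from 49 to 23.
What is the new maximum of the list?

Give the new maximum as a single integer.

Answer: 23

Derivation:
Old max = 49 (at index 5)
Change: A[5] 49 -> 23
Changed element WAS the max -> may need rescan.
  Max of remaining elements: 20
  New max = max(23, 20) = 23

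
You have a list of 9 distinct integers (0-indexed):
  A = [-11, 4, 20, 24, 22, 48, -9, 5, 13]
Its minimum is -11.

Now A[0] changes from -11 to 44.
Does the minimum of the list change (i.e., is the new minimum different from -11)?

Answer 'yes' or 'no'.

Old min = -11
Change: A[0] -11 -> 44
Changed element was the min; new min must be rechecked.
New min = -9; changed? yes

Answer: yes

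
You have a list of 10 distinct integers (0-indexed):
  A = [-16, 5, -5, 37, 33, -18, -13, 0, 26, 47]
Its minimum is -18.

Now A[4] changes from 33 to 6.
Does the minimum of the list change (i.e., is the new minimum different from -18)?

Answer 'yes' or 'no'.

Answer: no

Derivation:
Old min = -18
Change: A[4] 33 -> 6
Changed element was NOT the min; min changes only if 6 < -18.
New min = -18; changed? no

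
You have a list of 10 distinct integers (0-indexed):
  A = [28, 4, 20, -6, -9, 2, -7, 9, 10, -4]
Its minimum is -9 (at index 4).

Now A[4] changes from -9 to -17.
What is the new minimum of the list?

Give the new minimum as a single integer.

Old min = -9 (at index 4)
Change: A[4] -9 -> -17
Changed element WAS the min. Need to check: is -17 still <= all others?
  Min of remaining elements: -7
  New min = min(-17, -7) = -17

Answer: -17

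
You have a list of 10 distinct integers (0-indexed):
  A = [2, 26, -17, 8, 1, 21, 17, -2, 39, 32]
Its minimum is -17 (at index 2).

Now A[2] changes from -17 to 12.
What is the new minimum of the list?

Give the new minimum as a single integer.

Answer: -2

Derivation:
Old min = -17 (at index 2)
Change: A[2] -17 -> 12
Changed element WAS the min. Need to check: is 12 still <= all others?
  Min of remaining elements: -2
  New min = min(12, -2) = -2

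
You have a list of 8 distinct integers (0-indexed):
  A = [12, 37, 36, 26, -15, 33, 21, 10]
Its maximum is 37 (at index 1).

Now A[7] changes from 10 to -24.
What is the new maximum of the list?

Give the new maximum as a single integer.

Answer: 37

Derivation:
Old max = 37 (at index 1)
Change: A[7] 10 -> -24
Changed element was NOT the old max.
  New max = max(old_max, new_val) = max(37, -24) = 37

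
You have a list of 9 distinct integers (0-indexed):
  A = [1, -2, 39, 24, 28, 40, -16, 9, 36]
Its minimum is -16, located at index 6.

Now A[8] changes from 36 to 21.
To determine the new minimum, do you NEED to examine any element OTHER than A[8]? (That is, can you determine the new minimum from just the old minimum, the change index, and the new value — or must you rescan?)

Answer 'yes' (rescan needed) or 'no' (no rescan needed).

Old min = -16 at index 6
Change at index 8: 36 -> 21
Index 8 was NOT the min. New min = min(-16, 21). No rescan of other elements needed.
Needs rescan: no

Answer: no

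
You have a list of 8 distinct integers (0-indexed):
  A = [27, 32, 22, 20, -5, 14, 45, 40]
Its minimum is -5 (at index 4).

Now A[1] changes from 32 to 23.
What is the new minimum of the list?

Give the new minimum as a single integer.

Old min = -5 (at index 4)
Change: A[1] 32 -> 23
Changed element was NOT the old min.
  New min = min(old_min, new_val) = min(-5, 23) = -5

Answer: -5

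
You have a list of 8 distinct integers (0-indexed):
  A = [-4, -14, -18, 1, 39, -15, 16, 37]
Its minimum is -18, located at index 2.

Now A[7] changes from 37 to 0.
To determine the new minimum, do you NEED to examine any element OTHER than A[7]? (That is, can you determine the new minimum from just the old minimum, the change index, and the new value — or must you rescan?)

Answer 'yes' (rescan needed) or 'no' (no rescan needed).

Answer: no

Derivation:
Old min = -18 at index 2
Change at index 7: 37 -> 0
Index 7 was NOT the min. New min = min(-18, 0). No rescan of other elements needed.
Needs rescan: no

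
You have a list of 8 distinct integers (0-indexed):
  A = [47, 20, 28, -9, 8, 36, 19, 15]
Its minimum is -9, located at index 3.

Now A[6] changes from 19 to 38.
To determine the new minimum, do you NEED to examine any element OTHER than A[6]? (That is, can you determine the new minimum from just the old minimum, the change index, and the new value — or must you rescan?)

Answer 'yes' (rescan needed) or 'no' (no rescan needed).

Old min = -9 at index 3
Change at index 6: 19 -> 38
Index 6 was NOT the min. New min = min(-9, 38). No rescan of other elements needed.
Needs rescan: no

Answer: no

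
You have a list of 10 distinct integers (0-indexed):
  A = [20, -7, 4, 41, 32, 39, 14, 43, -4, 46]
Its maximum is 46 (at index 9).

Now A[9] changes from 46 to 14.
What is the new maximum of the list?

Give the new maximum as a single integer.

Old max = 46 (at index 9)
Change: A[9] 46 -> 14
Changed element WAS the max -> may need rescan.
  Max of remaining elements: 43
  New max = max(14, 43) = 43

Answer: 43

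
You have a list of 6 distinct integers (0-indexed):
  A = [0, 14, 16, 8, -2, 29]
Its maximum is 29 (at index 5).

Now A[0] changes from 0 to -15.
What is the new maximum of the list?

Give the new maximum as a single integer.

Answer: 29

Derivation:
Old max = 29 (at index 5)
Change: A[0] 0 -> -15
Changed element was NOT the old max.
  New max = max(old_max, new_val) = max(29, -15) = 29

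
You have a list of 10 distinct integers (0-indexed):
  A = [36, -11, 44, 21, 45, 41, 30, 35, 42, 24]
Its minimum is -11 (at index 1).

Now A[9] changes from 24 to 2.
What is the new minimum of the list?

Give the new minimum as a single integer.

Answer: -11

Derivation:
Old min = -11 (at index 1)
Change: A[9] 24 -> 2
Changed element was NOT the old min.
  New min = min(old_min, new_val) = min(-11, 2) = -11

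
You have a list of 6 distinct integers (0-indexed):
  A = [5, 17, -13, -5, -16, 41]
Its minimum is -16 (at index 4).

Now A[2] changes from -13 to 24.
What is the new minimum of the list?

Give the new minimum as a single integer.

Answer: -16

Derivation:
Old min = -16 (at index 4)
Change: A[2] -13 -> 24
Changed element was NOT the old min.
  New min = min(old_min, new_val) = min(-16, 24) = -16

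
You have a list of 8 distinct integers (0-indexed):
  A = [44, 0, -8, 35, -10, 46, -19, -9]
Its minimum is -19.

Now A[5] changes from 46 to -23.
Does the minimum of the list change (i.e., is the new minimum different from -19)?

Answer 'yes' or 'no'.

Old min = -19
Change: A[5] 46 -> -23
Changed element was NOT the min; min changes only if -23 < -19.
New min = -23; changed? yes

Answer: yes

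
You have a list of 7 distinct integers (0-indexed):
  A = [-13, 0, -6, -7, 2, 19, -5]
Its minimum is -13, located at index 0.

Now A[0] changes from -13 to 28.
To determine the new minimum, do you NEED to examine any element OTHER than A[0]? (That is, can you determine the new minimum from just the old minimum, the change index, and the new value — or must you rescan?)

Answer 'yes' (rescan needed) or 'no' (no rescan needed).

Old min = -13 at index 0
Change at index 0: -13 -> 28
Index 0 WAS the min and new value 28 > old min -13. Must rescan other elements to find the new min.
Needs rescan: yes

Answer: yes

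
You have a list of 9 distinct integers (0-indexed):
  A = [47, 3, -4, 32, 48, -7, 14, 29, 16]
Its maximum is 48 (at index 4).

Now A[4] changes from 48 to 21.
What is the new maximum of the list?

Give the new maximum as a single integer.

Old max = 48 (at index 4)
Change: A[4] 48 -> 21
Changed element WAS the max -> may need rescan.
  Max of remaining elements: 47
  New max = max(21, 47) = 47

Answer: 47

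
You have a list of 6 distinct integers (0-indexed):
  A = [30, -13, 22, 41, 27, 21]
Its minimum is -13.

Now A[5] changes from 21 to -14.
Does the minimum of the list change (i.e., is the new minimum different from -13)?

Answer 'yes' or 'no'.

Old min = -13
Change: A[5] 21 -> -14
Changed element was NOT the min; min changes only if -14 < -13.
New min = -14; changed? yes

Answer: yes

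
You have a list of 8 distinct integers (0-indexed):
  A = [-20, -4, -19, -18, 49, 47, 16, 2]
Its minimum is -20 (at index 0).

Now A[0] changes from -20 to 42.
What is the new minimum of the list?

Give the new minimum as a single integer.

Answer: -19

Derivation:
Old min = -20 (at index 0)
Change: A[0] -20 -> 42
Changed element WAS the min. Need to check: is 42 still <= all others?
  Min of remaining elements: -19
  New min = min(42, -19) = -19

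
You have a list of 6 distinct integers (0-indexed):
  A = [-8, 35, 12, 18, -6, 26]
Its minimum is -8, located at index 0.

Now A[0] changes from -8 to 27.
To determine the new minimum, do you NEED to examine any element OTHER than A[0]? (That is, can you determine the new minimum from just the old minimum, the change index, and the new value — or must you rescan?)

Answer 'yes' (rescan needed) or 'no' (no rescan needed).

Answer: yes

Derivation:
Old min = -8 at index 0
Change at index 0: -8 -> 27
Index 0 WAS the min and new value 27 > old min -8. Must rescan other elements to find the new min.
Needs rescan: yes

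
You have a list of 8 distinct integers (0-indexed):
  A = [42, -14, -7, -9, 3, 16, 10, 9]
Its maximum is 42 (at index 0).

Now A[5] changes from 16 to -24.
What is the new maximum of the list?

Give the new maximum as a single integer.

Old max = 42 (at index 0)
Change: A[5] 16 -> -24
Changed element was NOT the old max.
  New max = max(old_max, new_val) = max(42, -24) = 42

Answer: 42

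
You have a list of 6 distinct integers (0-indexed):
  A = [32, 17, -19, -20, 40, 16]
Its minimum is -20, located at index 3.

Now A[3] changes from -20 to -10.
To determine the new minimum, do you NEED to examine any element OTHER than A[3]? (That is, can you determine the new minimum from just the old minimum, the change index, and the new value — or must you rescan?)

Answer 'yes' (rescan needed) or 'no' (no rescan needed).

Old min = -20 at index 3
Change at index 3: -20 -> -10
Index 3 WAS the min and new value -10 > old min -20. Must rescan other elements to find the new min.
Needs rescan: yes

Answer: yes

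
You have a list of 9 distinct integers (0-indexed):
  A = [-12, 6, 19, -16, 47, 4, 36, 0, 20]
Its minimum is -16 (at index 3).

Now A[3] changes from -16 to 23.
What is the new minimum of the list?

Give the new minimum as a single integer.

Old min = -16 (at index 3)
Change: A[3] -16 -> 23
Changed element WAS the min. Need to check: is 23 still <= all others?
  Min of remaining elements: -12
  New min = min(23, -12) = -12

Answer: -12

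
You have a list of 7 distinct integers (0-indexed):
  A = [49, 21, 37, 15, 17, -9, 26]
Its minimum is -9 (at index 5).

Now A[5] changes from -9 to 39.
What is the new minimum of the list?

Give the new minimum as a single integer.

Old min = -9 (at index 5)
Change: A[5] -9 -> 39
Changed element WAS the min. Need to check: is 39 still <= all others?
  Min of remaining elements: 15
  New min = min(39, 15) = 15

Answer: 15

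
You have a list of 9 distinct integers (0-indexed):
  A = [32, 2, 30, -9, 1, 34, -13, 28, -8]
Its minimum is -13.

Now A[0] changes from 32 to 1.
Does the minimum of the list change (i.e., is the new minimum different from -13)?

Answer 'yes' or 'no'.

Old min = -13
Change: A[0] 32 -> 1
Changed element was NOT the min; min changes only if 1 < -13.
New min = -13; changed? no

Answer: no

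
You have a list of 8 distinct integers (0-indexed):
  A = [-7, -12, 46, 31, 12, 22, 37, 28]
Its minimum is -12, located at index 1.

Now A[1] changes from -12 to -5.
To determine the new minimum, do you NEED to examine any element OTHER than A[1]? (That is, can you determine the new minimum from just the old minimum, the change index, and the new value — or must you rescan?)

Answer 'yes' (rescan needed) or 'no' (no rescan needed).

Old min = -12 at index 1
Change at index 1: -12 -> -5
Index 1 WAS the min and new value -5 > old min -12. Must rescan other elements to find the new min.
Needs rescan: yes

Answer: yes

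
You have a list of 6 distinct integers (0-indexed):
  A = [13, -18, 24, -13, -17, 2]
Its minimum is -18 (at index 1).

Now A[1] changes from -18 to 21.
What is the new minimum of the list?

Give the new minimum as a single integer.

Old min = -18 (at index 1)
Change: A[1] -18 -> 21
Changed element WAS the min. Need to check: is 21 still <= all others?
  Min of remaining elements: -17
  New min = min(21, -17) = -17

Answer: -17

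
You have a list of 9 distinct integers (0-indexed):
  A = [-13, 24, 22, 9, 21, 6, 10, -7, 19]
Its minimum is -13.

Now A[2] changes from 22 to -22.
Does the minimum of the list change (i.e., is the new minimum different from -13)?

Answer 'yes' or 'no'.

Old min = -13
Change: A[2] 22 -> -22
Changed element was NOT the min; min changes only if -22 < -13.
New min = -22; changed? yes

Answer: yes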